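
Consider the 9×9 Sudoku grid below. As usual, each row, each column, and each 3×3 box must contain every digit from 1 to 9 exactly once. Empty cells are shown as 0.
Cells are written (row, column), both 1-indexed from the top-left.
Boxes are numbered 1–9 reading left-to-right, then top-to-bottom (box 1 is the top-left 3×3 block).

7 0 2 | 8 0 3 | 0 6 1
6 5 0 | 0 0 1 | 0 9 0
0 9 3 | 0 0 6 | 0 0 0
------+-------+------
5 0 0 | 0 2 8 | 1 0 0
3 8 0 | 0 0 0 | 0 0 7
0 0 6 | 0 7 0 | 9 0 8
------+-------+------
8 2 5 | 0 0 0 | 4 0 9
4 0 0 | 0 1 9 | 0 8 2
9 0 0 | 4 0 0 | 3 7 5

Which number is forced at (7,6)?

Row 7 already contains {2, 4, 5, 8, 9}.
Column 6 already contains {1, 3, 6, 8, 9}.
Its 3×3 block (box 8) already contains {1, 4, 9}.
The only value from 1–9 not eliminated is 7, so (7,6) = 7.

7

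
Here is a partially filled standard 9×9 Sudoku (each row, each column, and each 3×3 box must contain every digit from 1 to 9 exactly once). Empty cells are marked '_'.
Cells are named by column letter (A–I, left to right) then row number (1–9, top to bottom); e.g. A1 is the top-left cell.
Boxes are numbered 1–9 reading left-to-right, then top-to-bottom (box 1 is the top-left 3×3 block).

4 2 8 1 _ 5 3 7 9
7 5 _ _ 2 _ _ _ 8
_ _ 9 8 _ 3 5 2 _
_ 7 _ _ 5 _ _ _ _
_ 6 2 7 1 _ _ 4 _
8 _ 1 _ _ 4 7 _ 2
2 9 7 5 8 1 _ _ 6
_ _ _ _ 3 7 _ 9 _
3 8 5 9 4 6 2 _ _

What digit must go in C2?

Cell C2 itself could take any of {3, 6} by direct elimination.
Consider where 3 can go in box 1.
A3 is out (row 3 already has a 3).
B3 is out (row 3 already has a 3).
So the only cell in box 1 that can hold 3 is C2.
Therefore C2 = 3.

3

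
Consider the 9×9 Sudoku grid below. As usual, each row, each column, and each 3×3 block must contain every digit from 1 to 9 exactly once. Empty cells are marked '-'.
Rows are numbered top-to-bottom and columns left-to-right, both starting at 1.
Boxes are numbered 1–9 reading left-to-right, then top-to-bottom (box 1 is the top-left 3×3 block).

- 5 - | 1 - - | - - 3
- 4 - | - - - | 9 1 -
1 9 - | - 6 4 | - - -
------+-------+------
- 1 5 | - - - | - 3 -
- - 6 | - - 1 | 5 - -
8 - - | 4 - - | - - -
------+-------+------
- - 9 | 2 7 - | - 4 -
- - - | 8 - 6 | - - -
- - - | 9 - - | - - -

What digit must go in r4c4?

6

Cell r4c4 itself could take any of {6, 7} by direct elimination.
Consider where 6 can go in box 5.
r4c5 is out (column 5 already has a 6). r4c6 is out (column 6 already has a 6). r5c4 is out (row 5 already has a 6). r5c5 is out (row 5 already has a 6). The remaining empty cells in box 5 are similarly blocked.
So the only cell in box 5 that can hold 6 is r4c4.
Therefore r4c4 = 6.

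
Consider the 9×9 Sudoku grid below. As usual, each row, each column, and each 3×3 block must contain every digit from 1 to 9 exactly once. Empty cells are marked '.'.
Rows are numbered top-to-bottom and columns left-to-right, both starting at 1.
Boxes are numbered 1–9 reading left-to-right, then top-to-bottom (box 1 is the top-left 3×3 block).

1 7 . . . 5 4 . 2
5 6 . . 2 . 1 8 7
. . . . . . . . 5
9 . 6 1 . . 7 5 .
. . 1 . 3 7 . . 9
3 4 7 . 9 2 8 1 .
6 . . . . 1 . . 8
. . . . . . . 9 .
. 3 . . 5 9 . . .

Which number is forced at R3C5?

1

Cell R3C5 itself could take any of {1, 4, 6, 7, 8} by direct elimination.
Consider where 1 can go in column 5.
R1C5 is out (row 1 already has a 1).
R4C5 is out (row 4 already has a 1).
R7C5 is out (row 7 already has a 1).
R8C5 is out (box 8 already has a 1).
So the only cell in column 5 that can hold 1 is R3C5.
Therefore R3C5 = 1.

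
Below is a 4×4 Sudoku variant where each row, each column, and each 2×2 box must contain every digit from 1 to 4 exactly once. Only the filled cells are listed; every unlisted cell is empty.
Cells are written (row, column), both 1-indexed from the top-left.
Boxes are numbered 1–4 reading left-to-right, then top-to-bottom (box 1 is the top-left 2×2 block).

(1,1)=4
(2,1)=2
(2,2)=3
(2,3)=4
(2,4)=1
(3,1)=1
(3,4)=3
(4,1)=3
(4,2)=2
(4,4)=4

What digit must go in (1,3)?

Cell (1,3) itself could take any of {2, 3} by direct elimination.
Consider where 3 can go in box 2.
(1,4) is out (column 4 already has a 3).
So the only cell in box 2 that can hold 3 is (1,3).
Therefore (1,3) = 3.

3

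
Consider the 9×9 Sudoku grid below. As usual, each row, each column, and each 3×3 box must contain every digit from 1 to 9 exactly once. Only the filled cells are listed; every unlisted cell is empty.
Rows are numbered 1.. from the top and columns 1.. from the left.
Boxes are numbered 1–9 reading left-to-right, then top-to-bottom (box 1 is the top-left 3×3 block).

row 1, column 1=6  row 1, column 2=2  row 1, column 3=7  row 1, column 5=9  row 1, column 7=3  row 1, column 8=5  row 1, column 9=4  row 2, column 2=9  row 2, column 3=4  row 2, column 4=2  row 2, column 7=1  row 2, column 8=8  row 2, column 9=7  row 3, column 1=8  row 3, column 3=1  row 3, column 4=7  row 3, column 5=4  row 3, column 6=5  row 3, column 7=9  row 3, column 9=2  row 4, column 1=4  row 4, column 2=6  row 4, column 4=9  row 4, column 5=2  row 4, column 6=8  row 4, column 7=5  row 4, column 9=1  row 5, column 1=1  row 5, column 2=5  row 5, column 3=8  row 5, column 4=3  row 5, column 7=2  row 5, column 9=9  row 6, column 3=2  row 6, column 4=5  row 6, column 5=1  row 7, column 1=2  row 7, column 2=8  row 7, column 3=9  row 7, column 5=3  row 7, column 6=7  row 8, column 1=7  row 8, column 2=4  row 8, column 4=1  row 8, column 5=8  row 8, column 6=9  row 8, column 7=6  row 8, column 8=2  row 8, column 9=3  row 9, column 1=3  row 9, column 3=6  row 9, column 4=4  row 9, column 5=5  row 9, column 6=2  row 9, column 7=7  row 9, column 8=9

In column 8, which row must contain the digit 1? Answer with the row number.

Consider where 1 can go in column 8.
row 3, column 8 is out (row 3 already has a 1).
row 4, column 8 is out (row 4 already has a 1).
row 5, column 8 is out (row 5 already has a 1).
row 6, column 8 is out (row 6 already has a 1).
So the only cell in column 8 that can hold 1 is row 7, column 8.
That is row 7.

7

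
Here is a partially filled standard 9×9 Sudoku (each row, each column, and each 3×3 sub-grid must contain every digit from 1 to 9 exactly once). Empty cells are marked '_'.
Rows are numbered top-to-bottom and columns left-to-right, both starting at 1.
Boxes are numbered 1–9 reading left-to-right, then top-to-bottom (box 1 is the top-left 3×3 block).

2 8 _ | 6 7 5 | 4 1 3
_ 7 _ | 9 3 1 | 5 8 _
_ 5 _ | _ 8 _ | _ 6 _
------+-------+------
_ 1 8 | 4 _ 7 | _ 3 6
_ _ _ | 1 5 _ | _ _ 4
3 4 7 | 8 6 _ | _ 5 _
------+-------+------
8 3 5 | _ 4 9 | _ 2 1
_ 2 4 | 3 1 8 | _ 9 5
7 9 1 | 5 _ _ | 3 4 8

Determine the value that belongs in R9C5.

2

Row 9 already contains {1, 3, 4, 5, 7, 8, 9}.
Column 5 already contains {1, 3, 4, 5, 6, 7, 8}.
Its 3×3 block (box 8) already contains {1, 3, 4, 5, 8, 9}.
The only value from 1–9 not eliminated is 2, so R9C5 = 2.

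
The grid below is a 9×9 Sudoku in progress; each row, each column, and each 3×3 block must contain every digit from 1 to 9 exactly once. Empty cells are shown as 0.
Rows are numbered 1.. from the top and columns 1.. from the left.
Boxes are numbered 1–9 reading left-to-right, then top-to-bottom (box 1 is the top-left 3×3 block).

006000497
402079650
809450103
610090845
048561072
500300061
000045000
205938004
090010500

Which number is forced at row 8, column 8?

Row 8 already contains {2, 3, 4, 5, 8, 9}.
Column 8 already contains {4, 5, 6, 7, 9}.
Its 3×3 block (box 9) already contains {4, 5}.
The only value from 1–9 not eliminated is 1, so row 8, column 8 = 1.

1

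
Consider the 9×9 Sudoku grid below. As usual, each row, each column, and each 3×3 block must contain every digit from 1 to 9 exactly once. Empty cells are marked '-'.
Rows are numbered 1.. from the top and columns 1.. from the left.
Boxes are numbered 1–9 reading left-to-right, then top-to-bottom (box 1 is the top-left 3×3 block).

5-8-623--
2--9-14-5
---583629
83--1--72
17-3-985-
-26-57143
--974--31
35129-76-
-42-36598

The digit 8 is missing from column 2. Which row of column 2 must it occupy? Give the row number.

Consider where 8 can go in column 2.
row 1, column 2 is out (row 1 already has a 8).
row 2, column 2 is out (box 1 already has a 8).
row 3, column 2 is out (row 3 already has a 8).
So the only cell in column 2 that can hold 8 is row 7, column 2.
That is row 7.

7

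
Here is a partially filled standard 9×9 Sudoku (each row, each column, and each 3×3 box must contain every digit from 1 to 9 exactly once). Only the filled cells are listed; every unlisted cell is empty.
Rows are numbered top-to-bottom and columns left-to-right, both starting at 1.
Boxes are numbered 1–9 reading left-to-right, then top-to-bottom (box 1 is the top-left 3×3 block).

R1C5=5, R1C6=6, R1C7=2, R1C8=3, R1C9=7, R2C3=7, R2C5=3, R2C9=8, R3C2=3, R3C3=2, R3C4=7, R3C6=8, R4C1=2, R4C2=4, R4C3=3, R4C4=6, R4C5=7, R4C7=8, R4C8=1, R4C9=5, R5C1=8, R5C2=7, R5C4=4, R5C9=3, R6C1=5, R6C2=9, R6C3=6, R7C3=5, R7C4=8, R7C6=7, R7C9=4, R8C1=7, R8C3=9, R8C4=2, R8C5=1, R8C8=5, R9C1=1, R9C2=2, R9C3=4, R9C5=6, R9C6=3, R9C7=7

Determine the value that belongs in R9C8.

8

Cell R9C8 itself could take any of {8, 9} by direct elimination.
Consider where 8 can go in row 9.
R9C4 is out (column 4 already has a 8).
R9C9 is out (column 9 already has a 8).
So the only cell in row 9 that can hold 8 is R9C8.
Therefore R9C8 = 8.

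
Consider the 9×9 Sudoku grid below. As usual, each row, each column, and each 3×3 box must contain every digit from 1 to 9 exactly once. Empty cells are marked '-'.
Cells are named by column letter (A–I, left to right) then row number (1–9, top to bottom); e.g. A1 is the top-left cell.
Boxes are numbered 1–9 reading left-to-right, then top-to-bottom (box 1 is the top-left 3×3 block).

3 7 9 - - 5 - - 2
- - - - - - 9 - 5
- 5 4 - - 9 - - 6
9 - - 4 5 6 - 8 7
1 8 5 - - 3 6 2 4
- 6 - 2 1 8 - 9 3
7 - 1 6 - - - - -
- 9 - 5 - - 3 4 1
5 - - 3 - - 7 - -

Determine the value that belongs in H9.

6

Row 9 already contains {3, 5, 7}.
Column H already contains {2, 4, 8, 9}.
Its 3×3 block (box 9) already contains {1, 3, 4, 7}.
The only value from 1–9 not eliminated is 6, so H9 = 6.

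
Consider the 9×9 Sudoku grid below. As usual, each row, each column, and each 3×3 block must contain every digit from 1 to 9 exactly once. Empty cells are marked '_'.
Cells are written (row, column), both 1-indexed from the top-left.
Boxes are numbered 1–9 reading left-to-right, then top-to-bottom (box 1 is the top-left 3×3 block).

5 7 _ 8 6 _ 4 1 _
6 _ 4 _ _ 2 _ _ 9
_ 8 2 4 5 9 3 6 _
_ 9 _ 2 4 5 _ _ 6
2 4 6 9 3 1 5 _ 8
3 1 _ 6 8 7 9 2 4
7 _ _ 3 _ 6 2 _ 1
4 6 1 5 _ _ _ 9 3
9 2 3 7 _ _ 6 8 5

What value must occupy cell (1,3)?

Row 1 already contains {1, 4, 5, 6, 7, 8}.
Column 3 already contains {1, 2, 3, 4, 6}.
Its 3×3 block (box 1) already contains {2, 4, 5, 6, 7, 8}.
The only value from 1–9 not eliminated is 9, so (1,3) = 9.

9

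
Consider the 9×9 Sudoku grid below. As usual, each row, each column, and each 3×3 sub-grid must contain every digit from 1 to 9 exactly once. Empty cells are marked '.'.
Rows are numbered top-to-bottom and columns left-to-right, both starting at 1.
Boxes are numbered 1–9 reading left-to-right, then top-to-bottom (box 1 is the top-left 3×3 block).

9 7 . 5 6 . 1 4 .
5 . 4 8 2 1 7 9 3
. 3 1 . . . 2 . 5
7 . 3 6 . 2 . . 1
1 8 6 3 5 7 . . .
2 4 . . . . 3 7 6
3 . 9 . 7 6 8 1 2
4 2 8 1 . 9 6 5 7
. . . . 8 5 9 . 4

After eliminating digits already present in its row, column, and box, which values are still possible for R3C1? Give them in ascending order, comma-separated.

Row 3 already contains {1, 2, 3, 5}.
Column 1 already contains {1, 2, 3, 4, 5, 7, 9}.
Its 3×3 block (box 1) already contains {1, 3, 4, 5, 7, 9}.
Removing those from 1–9 leaves {6, 8} as the candidates for R3C1.

6,8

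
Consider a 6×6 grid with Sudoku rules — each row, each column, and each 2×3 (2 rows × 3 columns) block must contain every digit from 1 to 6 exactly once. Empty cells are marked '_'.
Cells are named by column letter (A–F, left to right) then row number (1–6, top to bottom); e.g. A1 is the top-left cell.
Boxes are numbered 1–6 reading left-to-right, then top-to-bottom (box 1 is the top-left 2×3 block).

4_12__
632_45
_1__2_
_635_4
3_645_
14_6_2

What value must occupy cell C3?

4

Cell C3 itself could take any of {4, 5} by direct elimination.
Consider where 4 can go in column C.
C6 is out (row 6 already has a 4).
So the only cell in column C that can hold 4 is C3.
Therefore C3 = 4.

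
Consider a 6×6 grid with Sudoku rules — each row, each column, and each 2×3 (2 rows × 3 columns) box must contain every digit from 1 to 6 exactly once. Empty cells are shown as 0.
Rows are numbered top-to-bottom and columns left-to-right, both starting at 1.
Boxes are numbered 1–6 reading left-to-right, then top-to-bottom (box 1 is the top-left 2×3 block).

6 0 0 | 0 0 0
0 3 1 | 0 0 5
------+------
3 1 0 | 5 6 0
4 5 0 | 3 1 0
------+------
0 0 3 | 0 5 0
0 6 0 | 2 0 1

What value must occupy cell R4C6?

Row 4 already contains {1, 3, 4, 5}.
Column 6 already contains {1, 5}.
Its 2×3 block (box 4) already contains {1, 3, 5, 6}.
The only value from 1–6 not eliminated is 2, so R4C6 = 2.

2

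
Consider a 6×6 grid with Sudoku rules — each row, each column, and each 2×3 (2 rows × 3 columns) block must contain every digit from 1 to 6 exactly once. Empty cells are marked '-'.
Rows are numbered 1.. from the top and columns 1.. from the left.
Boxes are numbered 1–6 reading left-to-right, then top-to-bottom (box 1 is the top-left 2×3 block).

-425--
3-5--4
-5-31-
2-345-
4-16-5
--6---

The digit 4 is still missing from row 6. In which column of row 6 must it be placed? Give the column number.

Consider where 4 can go in row 6.
row 6, column 1 is out (column 1 already has a 4).
row 6, column 2 is out (column 2 already has a 4).
row 6, column 4 is out (column 4 already has a 4).
row 6, column 6 is out (column 6 already has a 4).
So the only cell in row 6 that can hold 4 is row 6, column 5.
That is column 5.

5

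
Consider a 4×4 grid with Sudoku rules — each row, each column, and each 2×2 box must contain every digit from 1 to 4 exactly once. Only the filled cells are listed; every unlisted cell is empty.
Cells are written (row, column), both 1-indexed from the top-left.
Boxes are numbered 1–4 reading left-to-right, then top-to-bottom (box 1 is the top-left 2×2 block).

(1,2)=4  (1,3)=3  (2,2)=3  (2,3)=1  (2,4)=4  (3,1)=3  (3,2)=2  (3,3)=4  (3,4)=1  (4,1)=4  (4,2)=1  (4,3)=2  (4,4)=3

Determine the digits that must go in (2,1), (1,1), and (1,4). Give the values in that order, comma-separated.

2,1,2

For (2,1):
  Row 2 already contains {1, 3, 4}.
  Column 1 already contains {3, 4}.
  Its 2×2 block (box 1) already contains {3, 4}.
  The only value from 1–4 not eliminated is 2, so (2,1) = 2.
For (1,1):
  Consider where 1 can go in column 1.
  (2,1) is out (row 2 already has a 1).
  So the only cell in column 1 that can hold 1 is (1,1).
  So (1,1) = 1.
For (1,4):
  Row 1 already contains {3, 4}.
  Column 4 already contains {1, 3, 4}.
  Its 2×2 block (box 2) already contains {1, 3, 4}.
  The only value from 1–4 not eliminated is 2, so (1,4) = 2.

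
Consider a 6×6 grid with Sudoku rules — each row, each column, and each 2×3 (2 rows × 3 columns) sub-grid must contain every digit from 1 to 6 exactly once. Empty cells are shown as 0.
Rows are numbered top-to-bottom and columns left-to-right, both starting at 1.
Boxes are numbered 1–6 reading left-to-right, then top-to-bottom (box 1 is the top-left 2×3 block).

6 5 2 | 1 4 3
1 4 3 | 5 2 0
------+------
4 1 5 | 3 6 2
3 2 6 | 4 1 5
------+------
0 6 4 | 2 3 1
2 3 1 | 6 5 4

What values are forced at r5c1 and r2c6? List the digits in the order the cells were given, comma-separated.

5,6

For r5c1:
  Row 5 already contains {1, 2, 3, 4, 6}.
  Column 1 already contains {1, 2, 3, 4, 6}.
  Its 2×3 block (box 5) already contains {1, 2, 3, 4, 6}.
  The only value from 1–6 not eliminated is 5, so r5c1 = 5.
For r2c6:
  Row 2 already contains {1, 2, 3, 4, 5}.
  Column 6 already contains {1, 2, 3, 4, 5}.
  Its 2×3 block (box 2) already contains {1, 2, 3, 4, 5}.
  The only value from 1–6 not eliminated is 6, so r2c6 = 6.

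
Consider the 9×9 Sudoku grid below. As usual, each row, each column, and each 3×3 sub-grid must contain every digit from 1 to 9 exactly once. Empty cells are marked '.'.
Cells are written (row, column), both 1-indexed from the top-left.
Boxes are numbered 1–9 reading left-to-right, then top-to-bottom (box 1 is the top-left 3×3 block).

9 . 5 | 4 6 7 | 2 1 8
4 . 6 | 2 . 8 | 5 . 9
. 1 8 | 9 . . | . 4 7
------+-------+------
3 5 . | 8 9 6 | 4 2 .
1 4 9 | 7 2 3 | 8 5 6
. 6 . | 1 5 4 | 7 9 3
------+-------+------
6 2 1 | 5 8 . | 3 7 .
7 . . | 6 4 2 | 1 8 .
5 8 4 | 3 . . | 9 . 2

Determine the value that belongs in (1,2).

Row 1 already contains {1, 2, 4, 5, 6, 7, 8, 9}.
Column 2 already contains {1, 2, 4, 5, 6, 8}.
Its 3×3 block (box 1) already contains {1, 4, 5, 6, 8, 9}.
The only value from 1–9 not eliminated is 3, so (1,2) = 3.

3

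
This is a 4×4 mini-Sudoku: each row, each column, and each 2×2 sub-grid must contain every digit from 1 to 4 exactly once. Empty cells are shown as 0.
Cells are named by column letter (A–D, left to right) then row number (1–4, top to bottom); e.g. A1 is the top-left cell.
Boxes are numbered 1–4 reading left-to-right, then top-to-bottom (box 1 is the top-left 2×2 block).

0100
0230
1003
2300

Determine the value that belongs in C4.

Cell C4 itself could take any of {1, 4} by direct elimination.
Consider where 1 can go in column C.
C1 is out (row 1 already has a 1).
C3 is out (row 3 already has a 1).
So the only cell in column C that can hold 1 is C4.
Therefore C4 = 1.

1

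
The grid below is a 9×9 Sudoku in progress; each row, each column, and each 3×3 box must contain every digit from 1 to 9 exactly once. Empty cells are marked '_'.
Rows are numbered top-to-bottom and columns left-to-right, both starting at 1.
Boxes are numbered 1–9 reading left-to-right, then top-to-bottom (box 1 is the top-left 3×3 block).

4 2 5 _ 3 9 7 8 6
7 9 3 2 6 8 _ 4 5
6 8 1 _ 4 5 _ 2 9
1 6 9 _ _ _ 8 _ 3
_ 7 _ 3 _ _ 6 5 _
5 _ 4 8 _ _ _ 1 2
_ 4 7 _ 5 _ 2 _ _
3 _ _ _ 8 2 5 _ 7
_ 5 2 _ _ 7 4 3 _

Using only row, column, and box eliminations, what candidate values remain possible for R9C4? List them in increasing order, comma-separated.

1,6,9

Row 9 already contains {2, 3, 4, 5, 7}.
Column 4 already contains {2, 3, 8}.
Its 3×3 block (box 8) already contains {2, 5, 7, 8}.
Removing those from 1–9 leaves {1, 6, 9} as the candidates for R9C4.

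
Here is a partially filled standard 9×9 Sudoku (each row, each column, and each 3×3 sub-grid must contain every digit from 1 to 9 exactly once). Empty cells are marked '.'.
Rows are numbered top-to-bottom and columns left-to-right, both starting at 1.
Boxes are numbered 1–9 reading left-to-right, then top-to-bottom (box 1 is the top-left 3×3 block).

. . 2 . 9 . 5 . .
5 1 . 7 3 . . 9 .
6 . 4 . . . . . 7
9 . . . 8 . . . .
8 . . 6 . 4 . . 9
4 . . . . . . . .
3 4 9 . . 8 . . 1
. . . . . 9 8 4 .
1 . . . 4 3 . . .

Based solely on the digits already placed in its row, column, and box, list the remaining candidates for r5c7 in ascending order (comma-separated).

1,2,3,7

Row 5 already contains {4, 6, 8, 9}.
Column 7 already contains {5, 8}.
Its 3×3 block (box 6) already contains {9}.
Removing those from 1–9 leaves {1, 2, 3, 7} as the candidates for r5c7.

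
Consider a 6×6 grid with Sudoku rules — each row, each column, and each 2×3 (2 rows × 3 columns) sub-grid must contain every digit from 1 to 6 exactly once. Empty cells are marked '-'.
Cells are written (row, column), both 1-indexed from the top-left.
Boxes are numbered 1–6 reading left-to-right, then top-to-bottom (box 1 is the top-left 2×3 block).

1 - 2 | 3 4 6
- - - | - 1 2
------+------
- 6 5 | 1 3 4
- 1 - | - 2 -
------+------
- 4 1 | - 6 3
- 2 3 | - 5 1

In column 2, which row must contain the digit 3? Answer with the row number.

2

Consider where 3 can go in column 2.
(1,2) is out (row 1 already has a 3).
So the only cell in column 2 that can hold 3 is (2,2).
That is row 2.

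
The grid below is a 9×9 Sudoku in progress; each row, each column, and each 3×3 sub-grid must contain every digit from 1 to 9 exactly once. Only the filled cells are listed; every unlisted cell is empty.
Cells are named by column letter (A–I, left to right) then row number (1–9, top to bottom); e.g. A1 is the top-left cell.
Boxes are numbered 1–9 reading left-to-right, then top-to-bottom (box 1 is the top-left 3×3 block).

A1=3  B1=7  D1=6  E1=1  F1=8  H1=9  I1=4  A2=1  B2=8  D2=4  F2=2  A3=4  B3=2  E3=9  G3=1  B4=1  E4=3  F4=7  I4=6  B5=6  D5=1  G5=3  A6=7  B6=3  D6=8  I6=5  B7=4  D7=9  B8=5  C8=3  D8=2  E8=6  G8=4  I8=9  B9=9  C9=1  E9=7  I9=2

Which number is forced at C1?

5

Row 1 already contains {1, 3, 4, 6, 7, 8, 9}.
Column C already contains {1, 3}.
Its 3×3 block (box 1) already contains {1, 2, 3, 4, 7, 8}.
The only value from 1–9 not eliminated is 5, so C1 = 5.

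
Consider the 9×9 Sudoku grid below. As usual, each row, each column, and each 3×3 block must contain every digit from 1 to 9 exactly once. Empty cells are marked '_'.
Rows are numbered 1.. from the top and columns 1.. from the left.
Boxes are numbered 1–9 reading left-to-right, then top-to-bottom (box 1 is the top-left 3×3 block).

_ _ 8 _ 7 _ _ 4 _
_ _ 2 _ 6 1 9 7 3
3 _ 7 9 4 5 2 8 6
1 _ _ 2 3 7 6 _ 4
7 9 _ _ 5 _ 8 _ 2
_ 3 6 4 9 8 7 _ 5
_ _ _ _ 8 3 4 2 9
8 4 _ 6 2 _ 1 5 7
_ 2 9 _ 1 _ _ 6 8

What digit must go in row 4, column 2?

Cell row 4, column 2 itself could take any of {5, 8} by direct elimination.
Consider where 8 can go in row 4.
row 4, column 3 is out (column 3 already has a 8).
row 4, column 8 is out (column 8 already has a 8).
So the only cell in row 4 that can hold 8 is row 4, column 2.
Therefore row 4, column 2 = 8.

8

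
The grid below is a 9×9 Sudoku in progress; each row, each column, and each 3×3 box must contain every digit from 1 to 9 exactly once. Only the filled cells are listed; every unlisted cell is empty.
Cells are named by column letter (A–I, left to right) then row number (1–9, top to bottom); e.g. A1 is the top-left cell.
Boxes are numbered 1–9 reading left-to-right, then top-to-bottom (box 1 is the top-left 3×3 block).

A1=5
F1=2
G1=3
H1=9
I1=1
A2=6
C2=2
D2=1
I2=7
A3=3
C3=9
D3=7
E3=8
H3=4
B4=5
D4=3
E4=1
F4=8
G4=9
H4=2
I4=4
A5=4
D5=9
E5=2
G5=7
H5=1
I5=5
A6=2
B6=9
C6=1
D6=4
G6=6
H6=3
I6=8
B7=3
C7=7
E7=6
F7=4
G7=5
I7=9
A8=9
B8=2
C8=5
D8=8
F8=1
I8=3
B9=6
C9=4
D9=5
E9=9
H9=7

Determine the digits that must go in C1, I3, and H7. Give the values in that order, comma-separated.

8,6,8

For C1:
  Row 1 already contains {1, 2, 3, 5, 9}.
  Column C already contains {1, 2, 4, 5, 7, 9}.
  Its 3×3 block (box 1) already contains {2, 3, 5, 6, 9}.
  The only value from 1–9 not eliminated is 8, so C1 = 8.
For I3:
  Consider where 6 can go in column I.
  I9 is out (row 9 already has a 6).
  So the only cell in column I that can hold 6 is I3.
  So I3 = 6.
For H7:
  Row 7 already contains {3, 4, 5, 6, 7, 9}.
  Column H already contains {1, 2, 3, 4, 7, 9}.
  Its 3×3 block (box 9) already contains {3, 5, 7, 9}.
  The only value from 1–9 not eliminated is 8, so H7 = 8.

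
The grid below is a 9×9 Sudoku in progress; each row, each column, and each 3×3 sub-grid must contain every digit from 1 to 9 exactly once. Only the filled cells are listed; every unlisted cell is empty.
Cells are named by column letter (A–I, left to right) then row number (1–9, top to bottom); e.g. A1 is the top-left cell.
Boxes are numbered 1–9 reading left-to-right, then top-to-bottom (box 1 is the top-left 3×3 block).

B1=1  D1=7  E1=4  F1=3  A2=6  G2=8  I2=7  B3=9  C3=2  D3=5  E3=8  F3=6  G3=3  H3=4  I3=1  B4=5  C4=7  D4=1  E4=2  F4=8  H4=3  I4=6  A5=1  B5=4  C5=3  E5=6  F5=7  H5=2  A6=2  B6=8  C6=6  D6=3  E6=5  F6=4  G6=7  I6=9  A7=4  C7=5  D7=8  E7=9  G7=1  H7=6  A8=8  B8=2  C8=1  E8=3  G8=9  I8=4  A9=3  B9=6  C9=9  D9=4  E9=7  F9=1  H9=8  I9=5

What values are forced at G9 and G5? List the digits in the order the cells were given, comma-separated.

For G9:
  Row 9 already contains {1, 3, 4, 5, 6, 7, 8, 9}.
  Column G already contains {1, 3, 7, 8, 9}.
  Its 3×3 block (box 9) already contains {1, 4, 5, 6, 8, 9}.
  The only value from 1–9 not eliminated is 2, so G9 = 2.
For G5:
  Row 5 already contains {1, 2, 3, 4, 6, 7}.
  Column G already contains {1, 3, 7, 8, 9}.
  Its 3×3 block (box 6) already contains {2, 3, 6, 7, 9}.
  The only value from 1–9 not eliminated is 5, so G5 = 5.

2,5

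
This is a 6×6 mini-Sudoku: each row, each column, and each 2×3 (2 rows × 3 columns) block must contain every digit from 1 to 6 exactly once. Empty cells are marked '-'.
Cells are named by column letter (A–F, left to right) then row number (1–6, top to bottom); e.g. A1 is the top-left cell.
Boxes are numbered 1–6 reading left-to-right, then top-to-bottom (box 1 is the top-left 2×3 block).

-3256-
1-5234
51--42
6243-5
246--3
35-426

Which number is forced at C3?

3

Row 3 already contains {1, 2, 4, 5}.
Column C already contains {2, 4, 5, 6}.
Its 2×3 block (box 3) already contains {1, 2, 4, 5, 6}.
The only value from 1–6 not eliminated is 3, so C3 = 3.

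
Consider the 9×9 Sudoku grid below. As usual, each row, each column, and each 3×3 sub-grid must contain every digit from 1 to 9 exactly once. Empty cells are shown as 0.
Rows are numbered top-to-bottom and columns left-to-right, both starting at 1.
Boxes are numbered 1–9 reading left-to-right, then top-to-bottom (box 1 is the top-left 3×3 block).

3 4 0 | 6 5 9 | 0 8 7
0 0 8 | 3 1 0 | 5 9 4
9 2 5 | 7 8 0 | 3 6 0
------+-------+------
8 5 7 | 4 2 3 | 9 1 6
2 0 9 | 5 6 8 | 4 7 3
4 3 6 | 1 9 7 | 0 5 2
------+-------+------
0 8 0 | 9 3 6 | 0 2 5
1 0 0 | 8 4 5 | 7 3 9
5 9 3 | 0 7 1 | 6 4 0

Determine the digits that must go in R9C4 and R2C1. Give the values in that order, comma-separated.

2,6

For R9C4:
  Row 9 already contains {1, 3, 4, 5, 6, 7, 9}.
  Column 4 already contains {1, 3, 4, 5, 6, 7, 8, 9}.
  Its 3×3 block (box 8) already contains {1, 3, 4, 5, 6, 7, 8, 9}.
  The only value from 1–9 not eliminated is 2, so R9C4 = 2.
For R2C1:
  Consider where 6 can go in column 1.
  R7C1 is out (row 7 already has a 6).
  So the only cell in column 1 that can hold 6 is R2C1.
  So R2C1 = 6.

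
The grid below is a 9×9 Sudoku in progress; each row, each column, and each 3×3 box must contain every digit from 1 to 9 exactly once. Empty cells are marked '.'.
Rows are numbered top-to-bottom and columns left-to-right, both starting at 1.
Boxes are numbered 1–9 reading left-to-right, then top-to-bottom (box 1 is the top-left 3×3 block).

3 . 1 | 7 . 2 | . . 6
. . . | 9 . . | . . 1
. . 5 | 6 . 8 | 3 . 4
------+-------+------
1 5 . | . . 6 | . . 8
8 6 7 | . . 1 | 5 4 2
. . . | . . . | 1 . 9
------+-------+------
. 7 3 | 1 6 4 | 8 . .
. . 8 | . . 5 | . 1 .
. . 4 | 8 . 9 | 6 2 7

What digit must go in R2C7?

Cell R2C7 itself could take any of {2, 7} by direct elimination.
Consider where 2 can go in column 7.
R1C7 is out (row 1 already has a 2).
R4C7 is out (box 6 already has a 2).
R8C7 is out (box 9 already has a 2).
So the only cell in column 7 that can hold 2 is R2C7.
Therefore R2C7 = 2.

2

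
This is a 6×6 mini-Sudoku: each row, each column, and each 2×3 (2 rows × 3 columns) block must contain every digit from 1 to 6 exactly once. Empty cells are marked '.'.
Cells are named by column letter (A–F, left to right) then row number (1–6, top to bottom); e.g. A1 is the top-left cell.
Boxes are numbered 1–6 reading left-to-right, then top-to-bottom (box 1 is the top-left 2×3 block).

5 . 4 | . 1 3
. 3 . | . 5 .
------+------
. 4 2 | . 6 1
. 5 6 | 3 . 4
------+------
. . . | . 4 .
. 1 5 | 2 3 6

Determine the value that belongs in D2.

Cell D2 itself could take any of {4, 6} by direct elimination.
Consider where 4 can go in row 2.
A2 is out (box 1 already has a 4).
C2 is out (column C already has a 4).
F2 is out (column F already has a 4).
So the only cell in row 2 that can hold 4 is D2.
Therefore D2 = 4.

4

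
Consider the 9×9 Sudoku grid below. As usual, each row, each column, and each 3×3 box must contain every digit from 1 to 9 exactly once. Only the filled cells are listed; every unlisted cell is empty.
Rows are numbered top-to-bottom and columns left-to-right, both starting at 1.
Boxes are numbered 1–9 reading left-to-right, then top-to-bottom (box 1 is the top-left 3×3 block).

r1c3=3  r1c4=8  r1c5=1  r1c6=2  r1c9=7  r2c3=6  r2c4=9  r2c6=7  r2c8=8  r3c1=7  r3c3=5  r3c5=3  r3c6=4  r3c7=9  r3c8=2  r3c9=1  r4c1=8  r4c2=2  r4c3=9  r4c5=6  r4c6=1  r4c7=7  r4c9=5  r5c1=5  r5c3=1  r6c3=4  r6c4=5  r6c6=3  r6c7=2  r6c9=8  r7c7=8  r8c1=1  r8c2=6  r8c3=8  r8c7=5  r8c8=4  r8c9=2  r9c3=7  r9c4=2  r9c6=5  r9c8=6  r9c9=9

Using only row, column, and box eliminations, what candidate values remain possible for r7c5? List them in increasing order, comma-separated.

Row 7 already contains {8}.
Column 5 already contains {1, 3, 6}.
Its 3×3 block (box 8) already contains {2, 5}.
Removing those from 1–9 leaves {4, 7, 9} as the candidates for r7c5.

4,7,9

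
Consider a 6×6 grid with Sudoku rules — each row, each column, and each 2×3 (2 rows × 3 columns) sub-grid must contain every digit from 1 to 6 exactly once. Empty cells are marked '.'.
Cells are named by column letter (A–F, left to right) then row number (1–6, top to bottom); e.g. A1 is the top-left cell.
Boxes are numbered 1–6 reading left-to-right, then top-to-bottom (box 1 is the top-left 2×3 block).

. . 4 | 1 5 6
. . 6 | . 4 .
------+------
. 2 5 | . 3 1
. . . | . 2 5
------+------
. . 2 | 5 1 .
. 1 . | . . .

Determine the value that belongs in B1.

Row 1 already contains {1, 4, 5, 6}.
Column B already contains {1, 2}.
Its 2×3 block (box 1) already contains {4, 6}.
The only value from 1–6 not eliminated is 3, so B1 = 3.

3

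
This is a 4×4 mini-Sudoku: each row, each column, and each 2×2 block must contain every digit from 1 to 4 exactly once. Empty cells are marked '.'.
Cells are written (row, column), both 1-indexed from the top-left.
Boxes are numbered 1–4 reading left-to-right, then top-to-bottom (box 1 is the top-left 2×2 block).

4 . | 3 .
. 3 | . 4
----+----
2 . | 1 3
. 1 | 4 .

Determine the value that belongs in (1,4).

1

Cell (1,4) itself could take any of {1, 2} by direct elimination.
Consider where 1 can go in box 2.
(2,3) is out (column 3 already has a 1).
So the only cell in box 2 that can hold 1 is (1,4).
Therefore (1,4) = 1.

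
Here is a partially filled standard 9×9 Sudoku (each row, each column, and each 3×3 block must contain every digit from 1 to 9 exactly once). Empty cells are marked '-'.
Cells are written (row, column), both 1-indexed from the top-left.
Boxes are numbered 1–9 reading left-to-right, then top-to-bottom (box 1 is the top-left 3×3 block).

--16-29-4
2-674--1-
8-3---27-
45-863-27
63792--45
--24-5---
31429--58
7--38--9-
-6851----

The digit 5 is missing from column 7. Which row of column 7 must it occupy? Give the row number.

2

Consider where 5 can go in column 7.
(4,7) is out (row 4 already has a 5). (5,7) is out (row 5 already has a 5). (6,7) is out (row 6 already has a 5). (7,7) is out (row 7 already has a 5). The remaining empty cells in column 7 are similarly blocked.
So the only cell in column 7 that can hold 5 is (2,7).
That is row 2.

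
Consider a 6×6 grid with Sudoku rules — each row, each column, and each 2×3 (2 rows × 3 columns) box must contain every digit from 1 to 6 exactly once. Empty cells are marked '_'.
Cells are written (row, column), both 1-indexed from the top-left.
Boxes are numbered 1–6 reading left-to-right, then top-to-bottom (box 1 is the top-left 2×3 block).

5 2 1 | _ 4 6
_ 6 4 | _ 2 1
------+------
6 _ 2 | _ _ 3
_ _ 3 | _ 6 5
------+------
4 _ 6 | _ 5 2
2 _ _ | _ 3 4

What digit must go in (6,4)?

Cell (6,4) itself could take any of {1, 6} by direct elimination.
Consider where 6 can go in box 6.
(5,4) is out (row 5 already has a 6).
So the only cell in box 6 that can hold 6 is (6,4).
Therefore (6,4) = 6.

6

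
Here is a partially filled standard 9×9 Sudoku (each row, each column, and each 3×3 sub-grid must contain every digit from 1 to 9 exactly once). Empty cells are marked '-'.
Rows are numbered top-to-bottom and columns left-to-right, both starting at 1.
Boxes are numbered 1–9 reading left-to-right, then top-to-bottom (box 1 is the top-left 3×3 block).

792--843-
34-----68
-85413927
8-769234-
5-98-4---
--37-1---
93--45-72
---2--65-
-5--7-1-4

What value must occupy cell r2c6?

Cell r2c6 itself could take any of {7, 9} by direct elimination.
Consider where 7 can go in box 2.
r1c4 is out (row 1 already has a 7).
r1c5 is out (row 1 already has a 7).
r2c4 is out (column 4 already has a 7).
r2c5 is out (column 5 already has a 7).
So the only cell in box 2 that can hold 7 is r2c6.
Therefore r2c6 = 7.

7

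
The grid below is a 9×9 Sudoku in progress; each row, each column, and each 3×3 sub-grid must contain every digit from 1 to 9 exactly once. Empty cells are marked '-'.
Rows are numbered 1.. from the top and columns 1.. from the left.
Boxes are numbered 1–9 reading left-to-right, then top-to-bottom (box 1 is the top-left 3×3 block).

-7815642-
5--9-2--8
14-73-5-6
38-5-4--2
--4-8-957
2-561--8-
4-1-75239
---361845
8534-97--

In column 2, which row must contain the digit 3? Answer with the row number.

2

Consider where 3 can go in column 2.
row 5, column 2 is out (box 4 already has a 3).
row 6, column 2 is out (box 4 already has a 3).
row 7, column 2 is out (row 7 already has a 3).
row 8, column 2 is out (row 8 already has a 3).
So the only cell in column 2 that can hold 3 is row 2, column 2.
That is row 2.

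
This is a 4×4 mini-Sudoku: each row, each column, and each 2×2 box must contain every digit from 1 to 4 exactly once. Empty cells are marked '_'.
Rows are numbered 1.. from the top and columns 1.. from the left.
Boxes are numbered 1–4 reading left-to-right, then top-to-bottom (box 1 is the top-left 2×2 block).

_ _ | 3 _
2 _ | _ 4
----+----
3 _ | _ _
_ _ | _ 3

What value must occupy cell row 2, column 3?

1

Row 2 already contains {2, 4}.
Column 3 already contains {3}.
Its 2×2 block (box 2) already contains {3, 4}.
The only value from 1–4 not eliminated is 1, so row 2, column 3 = 1.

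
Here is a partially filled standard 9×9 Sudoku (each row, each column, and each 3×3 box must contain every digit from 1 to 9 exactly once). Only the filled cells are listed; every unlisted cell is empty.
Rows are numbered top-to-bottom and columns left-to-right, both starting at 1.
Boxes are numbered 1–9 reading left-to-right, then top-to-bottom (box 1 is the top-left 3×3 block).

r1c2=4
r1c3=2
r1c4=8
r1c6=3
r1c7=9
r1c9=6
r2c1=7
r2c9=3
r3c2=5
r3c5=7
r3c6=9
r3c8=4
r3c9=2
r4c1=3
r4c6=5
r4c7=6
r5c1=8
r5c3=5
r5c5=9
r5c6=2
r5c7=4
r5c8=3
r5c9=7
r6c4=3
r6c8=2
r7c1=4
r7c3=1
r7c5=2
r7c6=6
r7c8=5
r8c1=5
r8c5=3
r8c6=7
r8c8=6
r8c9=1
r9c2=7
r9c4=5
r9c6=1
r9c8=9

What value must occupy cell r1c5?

Cell r1c5 itself could take any of {1, 5} by direct elimination.
Consider where 5 can go in row 1.
r1c1 is out (column 1 already has a 5).
r1c8 is out (column 8 already has a 5).
So the only cell in row 1 that can hold 5 is r1c5.
Therefore r1c5 = 5.

5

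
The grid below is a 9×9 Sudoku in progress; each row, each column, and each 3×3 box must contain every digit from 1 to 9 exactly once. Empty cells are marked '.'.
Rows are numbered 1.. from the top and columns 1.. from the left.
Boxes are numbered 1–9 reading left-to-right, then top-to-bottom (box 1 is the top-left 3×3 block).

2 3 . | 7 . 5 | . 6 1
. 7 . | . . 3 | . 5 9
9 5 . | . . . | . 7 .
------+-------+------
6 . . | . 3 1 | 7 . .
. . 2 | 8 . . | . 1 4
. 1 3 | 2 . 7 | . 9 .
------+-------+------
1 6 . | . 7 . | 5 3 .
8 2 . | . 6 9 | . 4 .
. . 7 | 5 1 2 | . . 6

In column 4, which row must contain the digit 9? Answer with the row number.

4

Consider where 9 can go in column 4.
row 2, column 4 is out (row 2 already has a 9).
row 3, column 4 is out (row 3 already has a 9).
row 7, column 4 is out (box 8 already has a 9).
row 8, column 4 is out (row 8 already has a 9).
So the only cell in column 4 that can hold 9 is row 4, column 4.
That is row 4.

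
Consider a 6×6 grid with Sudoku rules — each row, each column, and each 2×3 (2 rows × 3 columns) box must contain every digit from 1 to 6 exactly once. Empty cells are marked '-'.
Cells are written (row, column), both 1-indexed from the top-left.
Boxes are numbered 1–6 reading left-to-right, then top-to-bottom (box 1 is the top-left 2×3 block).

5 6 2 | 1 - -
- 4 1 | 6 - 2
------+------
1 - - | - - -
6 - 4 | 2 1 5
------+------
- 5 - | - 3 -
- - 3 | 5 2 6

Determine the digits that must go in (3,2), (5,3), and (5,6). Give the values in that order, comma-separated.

For (3,2):
  Consider where 2 can go in row 3.
  (3,3) is out (column 3 already has a 2).
  (3,4) is out (column 4 already has a 2).
  (3,5) is out (column 5 already has a 2).
  (3,6) is out (column 6 already has a 2).
  So the only cell in row 3 that can hold 2 is (3,2).
  So (3,2) = 2.
For (5,3):
  Row 5 already contains {3, 5}.
  Column 3 already contains {1, 2, 3, 4}.
  Its 2×3 block (box 5) already contains {3, 5}.
  The only value from 1–6 not eliminated is 6, so (5,3) = 6.
For (5,6):
  Consider where 1 can go in row 5.
  (5,1) is out (column 1 already has a 1).
  (5,3) is out (column 3 already has a 1).
  (5,4) is out (column 4 already has a 1).
  So the only cell in row 5 that can hold 1 is (5,6).
  So (5,6) = 1.

2,6,1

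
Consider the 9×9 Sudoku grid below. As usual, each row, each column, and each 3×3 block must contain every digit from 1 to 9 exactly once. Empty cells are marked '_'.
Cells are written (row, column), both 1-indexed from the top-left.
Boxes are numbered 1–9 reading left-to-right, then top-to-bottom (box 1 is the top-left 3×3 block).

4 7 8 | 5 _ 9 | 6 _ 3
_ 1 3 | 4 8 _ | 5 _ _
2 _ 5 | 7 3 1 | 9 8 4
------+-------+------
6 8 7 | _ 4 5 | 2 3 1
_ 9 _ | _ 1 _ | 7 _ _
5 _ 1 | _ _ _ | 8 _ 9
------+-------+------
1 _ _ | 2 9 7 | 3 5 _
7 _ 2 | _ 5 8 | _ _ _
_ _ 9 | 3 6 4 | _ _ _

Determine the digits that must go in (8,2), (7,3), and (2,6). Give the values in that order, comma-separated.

3,6,6

For (8,2):
  Consider where 3 can go in box 7.
  (7,2) is out (row 7 already has a 3).
  (7,3) is out (row 7 already has a 3).
  (9,1) is out (row 9 already has a 3).
  (9,2) is out (row 9 already has a 3).
  So the only cell in box 7 that can hold 3 is (8,2).
  So (8,2) = 3.
For (7,3):
  Consider where 6 can go in column 3.
  (5,3) is out (box 4 already has a 6).
  So the only cell in column 3 that can hold 6 is (7,3).
  So (7,3) = 6.
For (2,6):
  Consider where 6 can go in row 2.
  (2,1) is out (column 1 already has a 6).
  (2,8) is out (box 3 already has a 6).
  (2,9) is out (box 3 already has a 6).
  So the only cell in row 2 that can hold 6 is (2,6).
  So (2,6) = 6.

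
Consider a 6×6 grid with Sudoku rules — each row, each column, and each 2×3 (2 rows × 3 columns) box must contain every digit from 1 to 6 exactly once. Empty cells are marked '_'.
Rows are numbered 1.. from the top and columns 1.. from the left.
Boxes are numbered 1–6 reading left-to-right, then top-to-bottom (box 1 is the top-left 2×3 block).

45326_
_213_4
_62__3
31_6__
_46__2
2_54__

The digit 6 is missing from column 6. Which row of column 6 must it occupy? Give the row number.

6

Consider where 6 can go in column 6.
row 1, column 6 is out (row 1 already has a 6).
row 4, column 6 is out (row 4 already has a 6).
So the only cell in column 6 that can hold 6 is row 6, column 6.
That is row 6.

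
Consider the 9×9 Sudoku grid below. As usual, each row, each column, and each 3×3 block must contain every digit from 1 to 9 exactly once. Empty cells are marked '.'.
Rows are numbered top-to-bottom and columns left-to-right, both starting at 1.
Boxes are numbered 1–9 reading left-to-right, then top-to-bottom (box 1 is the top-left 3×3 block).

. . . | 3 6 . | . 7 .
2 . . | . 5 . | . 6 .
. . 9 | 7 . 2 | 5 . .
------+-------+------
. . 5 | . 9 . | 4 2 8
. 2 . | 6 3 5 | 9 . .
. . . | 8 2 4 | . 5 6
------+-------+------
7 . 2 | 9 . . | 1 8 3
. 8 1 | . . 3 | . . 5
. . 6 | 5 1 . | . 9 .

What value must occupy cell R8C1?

9

Cell R8C1 itself could take any of {4, 9} by direct elimination.
Consider where 9 can go in row 8.
R8C4 is out (column 4 already has a 9).
R8C5 is out (column 5 already has a 9).
R8C7 is out (column 7 already has a 9).
R8C8 is out (column 8 already has a 9).
So the only cell in row 8 that can hold 9 is R8C1.
Therefore R8C1 = 9.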